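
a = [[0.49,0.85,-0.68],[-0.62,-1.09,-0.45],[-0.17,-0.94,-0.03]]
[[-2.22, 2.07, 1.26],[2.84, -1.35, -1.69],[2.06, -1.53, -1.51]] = a @ [[-1.07, -0.04, -0.20], [-2.00, 1.67, 1.64], [-0.00, -0.99, 0.06]]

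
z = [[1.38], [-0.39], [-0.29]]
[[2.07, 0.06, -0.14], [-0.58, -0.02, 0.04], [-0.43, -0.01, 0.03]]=z@[[1.5, 0.04, -0.10]]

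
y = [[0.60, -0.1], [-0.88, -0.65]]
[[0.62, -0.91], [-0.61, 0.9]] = y@[[0.97, -1.42], [-0.37, 0.54]]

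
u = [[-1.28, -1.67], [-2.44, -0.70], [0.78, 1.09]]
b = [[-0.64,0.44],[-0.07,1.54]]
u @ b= [[0.94, -3.14],[1.61, -2.15],[-0.58, 2.02]]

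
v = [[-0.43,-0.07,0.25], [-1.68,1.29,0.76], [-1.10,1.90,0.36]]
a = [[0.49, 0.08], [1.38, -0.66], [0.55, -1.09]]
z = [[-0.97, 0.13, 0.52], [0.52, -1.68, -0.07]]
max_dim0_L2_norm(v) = 2.3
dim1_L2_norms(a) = [0.5, 1.53, 1.22]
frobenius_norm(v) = 3.20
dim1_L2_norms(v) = [0.5, 2.25, 2.22]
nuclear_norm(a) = 2.60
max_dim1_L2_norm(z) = 1.76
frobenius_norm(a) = 2.02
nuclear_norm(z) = 2.81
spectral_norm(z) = 1.83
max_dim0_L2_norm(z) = 1.69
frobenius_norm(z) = 2.08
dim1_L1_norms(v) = [0.75, 3.73, 3.36]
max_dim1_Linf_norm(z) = 1.68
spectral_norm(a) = 1.89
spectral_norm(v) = 3.11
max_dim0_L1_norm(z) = 1.81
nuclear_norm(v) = 3.89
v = a @ z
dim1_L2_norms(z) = [1.11, 1.76]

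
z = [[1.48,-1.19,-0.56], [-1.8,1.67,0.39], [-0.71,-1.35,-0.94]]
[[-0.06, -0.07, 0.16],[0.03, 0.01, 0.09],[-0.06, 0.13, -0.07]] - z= [[-1.54, 1.12, 0.72], [1.83, -1.66, -0.3], [0.65, 1.48, 0.87]]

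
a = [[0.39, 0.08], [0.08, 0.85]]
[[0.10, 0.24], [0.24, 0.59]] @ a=[[0.06, 0.21],[0.14, 0.52]]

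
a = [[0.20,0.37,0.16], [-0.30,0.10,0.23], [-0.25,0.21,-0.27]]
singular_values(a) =[0.46, 0.45, 0.35]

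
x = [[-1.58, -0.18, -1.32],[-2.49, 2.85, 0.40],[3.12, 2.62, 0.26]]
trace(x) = 1.53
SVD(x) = [[-0.39, -0.08, 0.92], [-0.27, -0.94, -0.2], [0.88, -0.33, 0.34]] @ diag([4.389730748823842, 3.829401218751168, 1.219077626182004]) @ [[0.92, 0.36, 0.14],[0.38, -0.92, -0.09],[0.1, 0.14, -0.99]]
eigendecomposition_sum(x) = [[-0.88+0.84j, 0.19+0.30j, -0.59-0.22j], [(-0.76+0j), (-0.04+0.22j), -0.17-0.35j], [(1.86+1.09j), (0.41-0.47j), (-0.1+1.11j)]] + [[-0.88-0.84j, (0.19-0.3j), (-0.59+0.22j)], [-0.76-0.00j, (-0.04-0.22j), (-0.17+0.35j)], [(1.86-1.09j), (0.41+0.47j), (-0.1-1.11j)]] + [[(0.19-0j), -0.56-0.00j, (-0.14-0j)], [-0.97+0.00j, (2.93+0j), (0.74+0j)], [-0.59+0.00j, 1.79+0.00j, 0.45+0.00j]]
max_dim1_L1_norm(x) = 6.0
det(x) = 20.49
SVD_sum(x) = [[-1.57, -0.62, -0.25], [-1.1, -0.44, -0.17], [3.55, 1.41, 0.56]] + [[-0.12, 0.29, 0.03],[-1.37, 3.32, 0.33],[-0.48, 1.15, 0.12]] + [[0.11,0.16,-1.10],[-0.02,-0.03,0.24],[0.04,0.06,-0.41]]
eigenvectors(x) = [[0.13-0.45j, (0.13+0.45j), -0.16+0.00j], [(0.25-0.15j), 0.25+0.15j, (0.84+0j)], [-0.83+0.00j, (-0.83-0j), (0.51+0j)]]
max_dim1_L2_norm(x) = 4.08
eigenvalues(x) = [(-1.02+2.17j), (-1.02-2.17j), (3.57+0j)]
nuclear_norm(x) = 9.44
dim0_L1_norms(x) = [7.19, 5.65, 1.98]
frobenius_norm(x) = 5.95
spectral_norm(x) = 4.39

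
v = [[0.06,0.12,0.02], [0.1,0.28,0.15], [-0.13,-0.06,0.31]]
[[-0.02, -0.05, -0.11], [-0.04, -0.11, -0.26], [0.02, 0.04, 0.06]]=v @ [[-0.31, 0.50, -0.6],[-0.01, -0.70, -0.62],[-0.06, 0.21, -0.19]]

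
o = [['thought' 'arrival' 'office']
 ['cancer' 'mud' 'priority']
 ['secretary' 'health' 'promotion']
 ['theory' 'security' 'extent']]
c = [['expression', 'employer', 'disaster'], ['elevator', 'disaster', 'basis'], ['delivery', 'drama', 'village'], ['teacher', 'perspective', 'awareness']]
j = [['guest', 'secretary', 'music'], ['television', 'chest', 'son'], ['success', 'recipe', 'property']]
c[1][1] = 'disaster'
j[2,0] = 'success'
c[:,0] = ['expression', 'elevator', 'delivery', 'teacher']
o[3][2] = 'extent'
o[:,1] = ['arrival', 'mud', 'health', 'security']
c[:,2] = ['disaster', 'basis', 'village', 'awareness']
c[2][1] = 'drama'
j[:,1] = ['secretary', 'chest', 'recipe']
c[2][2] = 'village'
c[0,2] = 'disaster'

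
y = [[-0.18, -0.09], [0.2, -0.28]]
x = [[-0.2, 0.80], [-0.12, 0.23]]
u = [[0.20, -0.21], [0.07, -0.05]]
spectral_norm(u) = 0.30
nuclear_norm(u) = 0.32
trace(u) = 0.15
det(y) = 0.07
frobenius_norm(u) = 0.30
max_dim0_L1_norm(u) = 0.27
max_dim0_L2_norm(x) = 0.83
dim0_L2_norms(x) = [0.23, 0.83]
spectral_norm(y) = 0.35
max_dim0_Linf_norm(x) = 0.8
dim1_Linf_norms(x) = [0.8, 0.23]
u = x @ y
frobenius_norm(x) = 0.86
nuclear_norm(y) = 0.54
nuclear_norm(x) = 0.92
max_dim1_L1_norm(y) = 0.48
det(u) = 0.00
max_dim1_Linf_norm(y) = 0.28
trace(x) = 0.03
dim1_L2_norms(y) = [0.2, 0.34]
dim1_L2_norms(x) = [0.82, 0.26]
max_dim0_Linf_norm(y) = 0.28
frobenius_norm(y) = 0.40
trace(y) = -0.46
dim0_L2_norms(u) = [0.21, 0.22]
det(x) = 0.05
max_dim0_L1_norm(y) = 0.38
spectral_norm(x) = 0.86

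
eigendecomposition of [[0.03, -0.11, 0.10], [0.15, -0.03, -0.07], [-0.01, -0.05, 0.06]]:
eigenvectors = [[-0.69+0.00j, -0.69-0.00j, 0.41+0.00j], [(-0.26+0.6j), -0.26-0.60j, 0.68+0.00j], [-0.30-0.10j, -0.30+0.10j, 0.61+0.00j]]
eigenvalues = [(0.03+0.11j), (0.03-0.11j), (-0+0j)]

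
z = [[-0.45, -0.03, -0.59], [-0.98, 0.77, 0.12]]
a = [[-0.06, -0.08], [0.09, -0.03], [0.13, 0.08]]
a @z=[[0.11, -0.06, 0.03], [-0.01, -0.03, -0.06], [-0.14, 0.06, -0.07]]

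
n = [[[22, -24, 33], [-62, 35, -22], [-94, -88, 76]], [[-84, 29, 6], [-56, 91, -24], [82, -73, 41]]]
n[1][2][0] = 82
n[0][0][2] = 33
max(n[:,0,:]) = 33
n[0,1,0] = -62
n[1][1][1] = 91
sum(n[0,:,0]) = -134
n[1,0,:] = [-84, 29, 6]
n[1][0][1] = 29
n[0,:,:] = [[22, -24, 33], [-62, 35, -22], [-94, -88, 76]]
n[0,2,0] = -94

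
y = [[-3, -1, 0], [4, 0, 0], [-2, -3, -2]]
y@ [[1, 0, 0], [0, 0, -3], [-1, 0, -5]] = [[-3, 0, 3], [4, 0, 0], [0, 0, 19]]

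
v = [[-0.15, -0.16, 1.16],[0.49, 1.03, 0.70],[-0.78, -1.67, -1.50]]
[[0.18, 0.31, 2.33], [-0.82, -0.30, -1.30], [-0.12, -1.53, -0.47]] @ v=[[-1.69, -3.6, -3.07],  [0.99, 1.99, 0.79],  [-0.37, -0.77, -0.51]]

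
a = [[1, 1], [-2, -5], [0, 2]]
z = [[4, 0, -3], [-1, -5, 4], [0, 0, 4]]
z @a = [[4, -2], [9, 32], [0, 8]]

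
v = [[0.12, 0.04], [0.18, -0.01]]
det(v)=-0.008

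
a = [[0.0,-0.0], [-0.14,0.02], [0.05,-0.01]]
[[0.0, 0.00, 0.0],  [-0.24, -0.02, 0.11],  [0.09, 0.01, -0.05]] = a @ [[1.78, 0.24, -0.54], [0.25, 0.52, 1.86]]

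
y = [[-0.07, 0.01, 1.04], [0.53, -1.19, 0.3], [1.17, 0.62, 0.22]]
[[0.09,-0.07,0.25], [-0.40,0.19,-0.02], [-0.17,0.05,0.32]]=y @ [[-0.28, 0.12, 0.15],  [0.23, -0.12, 0.15],  [0.07, -0.06, 0.25]]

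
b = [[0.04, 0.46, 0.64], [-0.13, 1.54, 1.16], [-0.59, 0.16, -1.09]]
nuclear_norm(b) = 3.32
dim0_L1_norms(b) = [0.76, 2.16, 2.89]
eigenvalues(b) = [-0.91, -0.08, 1.49]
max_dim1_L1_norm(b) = 2.83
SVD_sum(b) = [[0.04, 0.53, 0.58], [0.09, 1.26, 1.40], [-0.03, -0.49, -0.54]] + [[0.04, -0.05, 0.04], [-0.23, 0.27, -0.23], [-0.55, 0.65, -0.55]] + [[-0.04, -0.02, 0.02], [0.01, 0.01, -0.01], [-0.01, -0.00, 0.00]]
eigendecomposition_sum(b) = [[0.28, -0.08, 0.48], [0.32, -0.10, 0.55], [-0.65, 0.19, -1.10]] + [[-0.12, 0.04, -0.03], [-0.05, 0.02, -0.01], [0.06, -0.02, 0.02]] + [[-0.13, 0.51, 0.2], [-0.40, 1.62, 0.63], [0.0, -0.02, -0.01]]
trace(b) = 0.49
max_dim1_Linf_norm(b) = 1.54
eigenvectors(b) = [[-0.36,0.83,-0.3], [-0.41,0.37,-0.95], [0.84,-0.43,0.01]]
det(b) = 0.11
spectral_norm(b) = 2.17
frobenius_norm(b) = 2.43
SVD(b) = [[-0.36, 0.07, 0.93], [-0.87, -0.38, -0.31], [0.34, -0.92, 0.2]] @ diag([2.1676583255585213, 1.1034949992175807, 0.04749916145169682]) @ [[-0.05, -0.67, -0.74],  [0.54, -0.64, 0.55],  [-0.84, -0.38, 0.39]]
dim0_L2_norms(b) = [0.61, 1.62, 1.72]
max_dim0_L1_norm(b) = 2.89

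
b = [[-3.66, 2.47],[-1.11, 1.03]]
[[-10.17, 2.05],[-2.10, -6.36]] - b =[[-6.51, -0.42], [-0.99, -7.39]]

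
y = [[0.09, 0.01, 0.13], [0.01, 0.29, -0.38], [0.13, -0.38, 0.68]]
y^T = [[0.09, 0.01, 0.13], [0.01, 0.29, -0.38], [0.13, -0.38, 0.68]]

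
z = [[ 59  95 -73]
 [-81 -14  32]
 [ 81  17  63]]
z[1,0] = -81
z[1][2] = 32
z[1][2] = 32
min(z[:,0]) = -81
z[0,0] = 59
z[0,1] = 95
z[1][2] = 32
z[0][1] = 95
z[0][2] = -73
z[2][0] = 81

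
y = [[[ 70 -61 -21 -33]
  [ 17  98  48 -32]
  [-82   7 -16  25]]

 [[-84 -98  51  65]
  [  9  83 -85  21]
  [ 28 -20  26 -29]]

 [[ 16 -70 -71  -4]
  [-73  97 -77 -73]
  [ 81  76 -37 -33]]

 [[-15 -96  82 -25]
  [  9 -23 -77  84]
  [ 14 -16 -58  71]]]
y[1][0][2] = 51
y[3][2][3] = 71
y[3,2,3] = 71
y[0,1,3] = -32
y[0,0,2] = -21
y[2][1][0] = -73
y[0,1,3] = -32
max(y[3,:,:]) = 84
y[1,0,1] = -98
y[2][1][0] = -73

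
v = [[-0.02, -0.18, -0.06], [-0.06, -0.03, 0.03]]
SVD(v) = [[-0.99, -0.15], [-0.15, 0.99]] @ diag([0.19268163731884072, 0.06836509811395525]) @ [[0.15, 0.95, 0.28], [-0.82, -0.04, 0.57]]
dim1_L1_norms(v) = [0.26, 0.12]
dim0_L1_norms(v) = [0.08, 0.21, 0.09]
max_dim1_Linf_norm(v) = 0.18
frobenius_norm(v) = 0.20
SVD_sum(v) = [[-0.03, -0.18, -0.05], [-0.00, -0.03, -0.01]] + [[0.01, 0.0, -0.01], [-0.06, -0.0, 0.04]]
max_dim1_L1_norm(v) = 0.26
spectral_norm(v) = 0.19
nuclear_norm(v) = 0.26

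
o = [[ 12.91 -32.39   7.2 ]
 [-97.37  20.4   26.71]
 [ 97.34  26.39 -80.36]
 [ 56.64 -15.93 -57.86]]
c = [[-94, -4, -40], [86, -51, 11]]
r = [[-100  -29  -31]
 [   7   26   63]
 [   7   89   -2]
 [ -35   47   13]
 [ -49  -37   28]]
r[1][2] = 63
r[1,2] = 63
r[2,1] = 89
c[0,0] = -94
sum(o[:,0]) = 69.52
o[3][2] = -57.86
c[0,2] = -40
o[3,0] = 56.64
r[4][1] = -37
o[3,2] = -57.86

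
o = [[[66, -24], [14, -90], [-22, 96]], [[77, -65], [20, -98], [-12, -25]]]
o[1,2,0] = -12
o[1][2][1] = -25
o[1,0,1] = -65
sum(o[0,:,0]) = 58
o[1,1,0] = 20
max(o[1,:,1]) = -25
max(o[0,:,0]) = 66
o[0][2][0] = -22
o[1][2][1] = -25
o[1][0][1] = -65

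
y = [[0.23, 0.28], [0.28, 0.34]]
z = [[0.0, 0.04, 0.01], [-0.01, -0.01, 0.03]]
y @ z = [[-0.00, 0.01, 0.01], [-0.0, 0.01, 0.01]]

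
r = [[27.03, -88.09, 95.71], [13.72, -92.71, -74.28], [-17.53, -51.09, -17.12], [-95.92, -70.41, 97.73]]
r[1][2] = -74.28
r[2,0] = -17.53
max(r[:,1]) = -51.09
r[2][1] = -51.09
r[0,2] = 95.71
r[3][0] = -95.92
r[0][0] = 27.03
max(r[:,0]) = 27.03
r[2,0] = -17.53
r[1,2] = -74.28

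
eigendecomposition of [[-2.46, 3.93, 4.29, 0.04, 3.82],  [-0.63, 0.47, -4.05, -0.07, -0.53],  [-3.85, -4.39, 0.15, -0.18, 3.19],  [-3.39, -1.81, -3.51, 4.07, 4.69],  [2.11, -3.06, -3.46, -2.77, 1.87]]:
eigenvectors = [[(-0.64+0j), -0.64-0.00j, -0.09-0.37j, (-0.09+0.37j), 0.19+0.00j], [0.11-0.26j, (0.11+0.26j), 0.24-0.03j, 0.24+0.03j, -0.62+0.00j], [(-0.19-0.39j), (-0.19+0.39j), (-0.16+0.01j), (-0.16-0.01j), 0.63+0.00j], [(-0.29-0.31j), -0.29+0.31j, -0.65+0.00j, -0.65-0.00j, -0.30+0.00j], [(0.29-0.24j), (0.29+0.24j), 0.03-0.59j, (0.03+0.59j), 0.31+0.00j]]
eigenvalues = [(-3.66+5.7j), (-3.66-5.7j), (3.22+2.33j), (3.22-2.33j), (4.98+0j)]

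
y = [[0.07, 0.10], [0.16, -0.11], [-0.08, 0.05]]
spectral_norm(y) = 0.22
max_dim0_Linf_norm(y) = 0.16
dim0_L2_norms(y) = [0.19, 0.16]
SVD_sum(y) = [[0.00, -0.0], [0.16, -0.11], [-0.08, 0.05]] + [[0.07, 0.1], [-0.0, -0.00], [-0.0, -0.0]]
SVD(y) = [[-0.01, 1.0], [-0.9, -0.03], [0.44, -0.02]] @ diag([0.2158527906074535, 0.12209657156110013]) @ [[-0.83, 0.55],[0.55, 0.83]]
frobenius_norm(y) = 0.25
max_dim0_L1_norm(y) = 0.31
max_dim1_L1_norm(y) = 0.27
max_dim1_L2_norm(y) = 0.19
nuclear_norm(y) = 0.34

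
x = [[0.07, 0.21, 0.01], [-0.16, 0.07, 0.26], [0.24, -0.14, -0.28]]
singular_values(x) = [0.5, 0.22, 0.04]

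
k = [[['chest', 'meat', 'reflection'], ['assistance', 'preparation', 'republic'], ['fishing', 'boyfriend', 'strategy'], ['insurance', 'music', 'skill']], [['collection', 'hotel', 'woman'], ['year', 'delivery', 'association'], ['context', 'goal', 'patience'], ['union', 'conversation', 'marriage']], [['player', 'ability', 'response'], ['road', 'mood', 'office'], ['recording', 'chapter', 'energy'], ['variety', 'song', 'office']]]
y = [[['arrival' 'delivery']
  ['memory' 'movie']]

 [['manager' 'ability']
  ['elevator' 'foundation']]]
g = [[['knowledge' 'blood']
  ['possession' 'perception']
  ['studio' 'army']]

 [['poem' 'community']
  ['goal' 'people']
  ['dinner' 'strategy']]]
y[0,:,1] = ['delivery', 'movie']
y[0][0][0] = 'arrival'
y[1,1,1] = 'foundation'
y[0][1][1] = 'movie'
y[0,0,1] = 'delivery'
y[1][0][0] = 'manager'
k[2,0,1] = 'ability'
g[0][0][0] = 'knowledge'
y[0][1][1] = 'movie'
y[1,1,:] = ['elevator', 'foundation']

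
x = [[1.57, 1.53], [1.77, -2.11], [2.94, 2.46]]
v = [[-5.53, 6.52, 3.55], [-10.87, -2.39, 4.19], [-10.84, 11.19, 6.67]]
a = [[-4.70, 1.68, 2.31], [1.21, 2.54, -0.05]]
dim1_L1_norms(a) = [8.69, 3.8]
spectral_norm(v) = 20.81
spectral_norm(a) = 5.51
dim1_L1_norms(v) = [15.6, 17.45, 28.7]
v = x @ a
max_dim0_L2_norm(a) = 4.85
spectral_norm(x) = 4.41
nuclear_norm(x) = 7.17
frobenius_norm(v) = 22.68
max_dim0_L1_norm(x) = 6.28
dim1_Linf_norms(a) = [4.7, 2.54]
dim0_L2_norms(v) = [16.32, 13.17, 8.64]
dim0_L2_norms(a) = [4.85, 3.05, 2.31]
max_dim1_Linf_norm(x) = 2.94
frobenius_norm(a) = 6.18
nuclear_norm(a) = 8.30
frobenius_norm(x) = 5.20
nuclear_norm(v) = 29.82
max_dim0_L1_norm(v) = 27.24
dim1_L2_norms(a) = [5.5, 2.81]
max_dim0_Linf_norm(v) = 11.19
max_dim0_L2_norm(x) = 3.77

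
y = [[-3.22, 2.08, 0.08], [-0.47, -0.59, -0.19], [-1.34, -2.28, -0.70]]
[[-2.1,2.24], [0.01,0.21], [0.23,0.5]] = y@[[0.36,-0.66], [-0.47,0.04], [0.52,0.42]]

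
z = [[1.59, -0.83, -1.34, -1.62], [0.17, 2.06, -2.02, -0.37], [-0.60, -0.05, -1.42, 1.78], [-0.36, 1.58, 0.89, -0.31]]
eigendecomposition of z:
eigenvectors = [[(-0.73+0j),  (-0.73-0j),  (0.84+0j),  (-0.12+0j)], [-0.20+0.52j,  (-0.2-0.52j),  (0.22+0j),  -0.30+0.00j], [0.23+0.04j,  (0.23-0.04j),  (0.19+0j),  (-0.8+0j)], [(0.18+0.25j),  0.18-0.25j,  0.46+0.00j,  0.50+0.00j]]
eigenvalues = [(2.19+1.22j), (2.19-1.22j), (0.17+0j), (-2.63+0j)]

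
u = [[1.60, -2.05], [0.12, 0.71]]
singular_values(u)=[2.65, 0.52]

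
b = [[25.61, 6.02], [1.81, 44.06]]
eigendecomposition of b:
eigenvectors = [[-1.00, -0.3], [0.09, -0.95]]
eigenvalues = [25.04, 44.63]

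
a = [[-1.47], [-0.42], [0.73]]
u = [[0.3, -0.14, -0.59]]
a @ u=[[-0.44,0.21,0.87], [-0.13,0.06,0.25], [0.22,-0.10,-0.43]]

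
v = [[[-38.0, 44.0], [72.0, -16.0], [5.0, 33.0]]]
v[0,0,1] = 44.0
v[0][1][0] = 72.0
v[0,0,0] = -38.0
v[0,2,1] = 33.0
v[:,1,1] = [-16.0]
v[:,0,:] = [[-38.0, 44.0]]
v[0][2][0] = 5.0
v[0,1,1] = -16.0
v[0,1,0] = 72.0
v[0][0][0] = -38.0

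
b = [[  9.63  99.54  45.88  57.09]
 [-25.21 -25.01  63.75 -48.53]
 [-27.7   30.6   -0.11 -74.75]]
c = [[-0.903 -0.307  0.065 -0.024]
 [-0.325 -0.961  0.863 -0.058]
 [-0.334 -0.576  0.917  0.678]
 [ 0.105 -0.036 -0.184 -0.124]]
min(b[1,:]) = -48.53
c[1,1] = -0.961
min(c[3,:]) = -0.184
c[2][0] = -0.334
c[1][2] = 0.863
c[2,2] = 0.917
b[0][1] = 99.54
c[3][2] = -0.184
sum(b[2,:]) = -71.96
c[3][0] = 0.105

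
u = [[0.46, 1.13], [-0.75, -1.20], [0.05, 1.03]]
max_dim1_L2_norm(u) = 1.42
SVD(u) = [[-0.58, -0.0], [0.67, -0.57], [-0.46, -0.82]] @ diag([2.0925469579359675, 0.4191028857368175]) @ [[-0.38, -0.93],[0.93, -0.38]]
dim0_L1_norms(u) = [1.26, 3.36]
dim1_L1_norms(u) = [1.59, 1.95, 1.08]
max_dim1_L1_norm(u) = 1.95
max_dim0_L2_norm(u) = 1.94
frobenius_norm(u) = 2.13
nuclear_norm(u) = 2.51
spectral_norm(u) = 2.09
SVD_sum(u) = [[0.46, 1.13], [-0.53, -1.29], [0.37, 0.9]] + [[-0.00, 0.0], [-0.22, 0.09], [-0.32, 0.13]]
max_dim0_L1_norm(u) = 3.36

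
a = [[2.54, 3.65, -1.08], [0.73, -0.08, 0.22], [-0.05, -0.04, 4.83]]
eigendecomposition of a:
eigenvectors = [[-0.73, 0.98, -0.46], [0.68, 0.21, -0.03], [-0.00, 0.04, 0.89]]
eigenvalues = [-0.86, 3.3, 4.86]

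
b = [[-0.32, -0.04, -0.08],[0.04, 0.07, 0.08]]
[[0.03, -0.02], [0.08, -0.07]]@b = [[-0.01,-0.0,-0.0],[-0.03,-0.01,-0.01]]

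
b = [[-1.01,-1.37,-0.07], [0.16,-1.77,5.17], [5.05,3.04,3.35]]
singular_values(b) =[7.35, 4.95, 0.38]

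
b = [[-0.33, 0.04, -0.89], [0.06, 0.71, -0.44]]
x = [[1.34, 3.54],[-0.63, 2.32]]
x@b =[[-0.23, 2.57, -2.75],[0.35, 1.62, -0.46]]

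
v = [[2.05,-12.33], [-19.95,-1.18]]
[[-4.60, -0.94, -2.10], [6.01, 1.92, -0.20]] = v@[[-0.32, -0.10, -0.00], [0.32, 0.06, 0.17]]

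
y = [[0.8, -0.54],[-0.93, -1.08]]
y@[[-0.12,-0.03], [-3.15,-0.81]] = [[1.60, 0.41], [3.51, 0.9]]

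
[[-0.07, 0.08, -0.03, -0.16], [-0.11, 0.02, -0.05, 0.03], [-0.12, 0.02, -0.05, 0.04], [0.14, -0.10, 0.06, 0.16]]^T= [[-0.07, -0.11, -0.12, 0.14], [0.08, 0.02, 0.02, -0.1], [-0.03, -0.05, -0.05, 0.06], [-0.16, 0.03, 0.04, 0.16]]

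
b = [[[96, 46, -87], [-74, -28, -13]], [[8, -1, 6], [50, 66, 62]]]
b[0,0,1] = 46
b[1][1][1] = 66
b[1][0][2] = 6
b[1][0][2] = 6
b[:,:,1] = [[46, -28], [-1, 66]]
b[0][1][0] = -74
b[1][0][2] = 6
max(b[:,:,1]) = 66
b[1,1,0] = 50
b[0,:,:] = [[96, 46, -87], [-74, -28, -13]]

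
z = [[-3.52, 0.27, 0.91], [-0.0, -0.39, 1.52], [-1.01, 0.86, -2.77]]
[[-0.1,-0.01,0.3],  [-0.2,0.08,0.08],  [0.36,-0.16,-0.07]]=z@[[-0.01, 0.01, -0.09],[-0.04, -0.05, -0.12],[-0.14, 0.04, 0.02]]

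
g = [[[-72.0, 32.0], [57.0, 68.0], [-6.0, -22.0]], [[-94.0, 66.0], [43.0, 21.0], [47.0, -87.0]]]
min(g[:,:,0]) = -94.0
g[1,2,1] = -87.0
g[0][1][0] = 57.0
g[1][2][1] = -87.0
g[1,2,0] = 47.0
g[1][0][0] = -94.0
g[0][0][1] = 32.0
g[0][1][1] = 68.0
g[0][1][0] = 57.0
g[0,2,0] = -6.0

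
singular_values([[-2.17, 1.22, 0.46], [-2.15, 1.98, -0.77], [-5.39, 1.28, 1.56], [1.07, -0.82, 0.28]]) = [6.82, 1.99, 0.32]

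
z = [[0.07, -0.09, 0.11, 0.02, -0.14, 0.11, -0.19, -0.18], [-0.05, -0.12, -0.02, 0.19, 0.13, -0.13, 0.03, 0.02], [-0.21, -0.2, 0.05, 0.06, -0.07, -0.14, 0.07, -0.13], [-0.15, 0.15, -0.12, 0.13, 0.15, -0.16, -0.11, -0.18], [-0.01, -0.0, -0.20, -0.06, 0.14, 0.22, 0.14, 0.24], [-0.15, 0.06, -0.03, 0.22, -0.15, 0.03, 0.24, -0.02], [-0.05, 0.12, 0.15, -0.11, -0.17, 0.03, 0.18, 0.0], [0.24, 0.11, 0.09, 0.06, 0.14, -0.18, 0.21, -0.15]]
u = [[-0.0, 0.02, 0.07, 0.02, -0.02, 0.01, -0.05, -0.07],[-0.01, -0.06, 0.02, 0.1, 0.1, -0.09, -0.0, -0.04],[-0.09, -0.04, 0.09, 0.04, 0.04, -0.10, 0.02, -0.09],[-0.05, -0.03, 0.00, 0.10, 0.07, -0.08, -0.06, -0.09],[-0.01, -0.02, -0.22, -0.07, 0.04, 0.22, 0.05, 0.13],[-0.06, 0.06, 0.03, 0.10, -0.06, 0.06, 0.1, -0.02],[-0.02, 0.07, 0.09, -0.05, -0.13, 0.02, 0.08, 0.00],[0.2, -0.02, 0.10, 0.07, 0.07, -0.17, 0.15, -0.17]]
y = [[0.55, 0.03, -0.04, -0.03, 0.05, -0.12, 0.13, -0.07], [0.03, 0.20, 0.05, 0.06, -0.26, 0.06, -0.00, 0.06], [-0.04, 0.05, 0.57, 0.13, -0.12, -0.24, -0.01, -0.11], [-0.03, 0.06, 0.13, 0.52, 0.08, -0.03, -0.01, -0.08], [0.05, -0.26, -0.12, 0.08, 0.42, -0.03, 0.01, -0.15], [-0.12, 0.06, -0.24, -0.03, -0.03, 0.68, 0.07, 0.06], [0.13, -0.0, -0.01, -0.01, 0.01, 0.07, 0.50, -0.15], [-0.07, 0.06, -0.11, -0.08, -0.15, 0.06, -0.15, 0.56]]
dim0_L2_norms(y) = [0.59, 0.35, 0.66, 0.55, 0.54, 0.74, 0.54, 0.62]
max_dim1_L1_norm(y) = 1.29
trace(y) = 4.00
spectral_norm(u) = 0.51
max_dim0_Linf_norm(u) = 0.22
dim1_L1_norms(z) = [0.91, 0.69, 0.93, 1.15, 1.01, 0.9, 0.81, 1.18]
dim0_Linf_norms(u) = [0.2, 0.07, 0.22, 0.1, 0.13, 0.22, 0.15, 0.17]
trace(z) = 0.33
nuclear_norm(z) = 2.73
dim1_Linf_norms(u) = [0.07, 0.1, 0.1, 0.1, 0.22, 0.1, 0.13, 0.2]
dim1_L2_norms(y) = [0.59, 0.35, 0.66, 0.55, 0.54, 0.74, 0.54, 0.62]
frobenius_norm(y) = 1.65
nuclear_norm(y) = 4.01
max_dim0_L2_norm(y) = 0.74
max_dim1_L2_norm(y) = 0.74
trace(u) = 0.14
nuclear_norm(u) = 1.46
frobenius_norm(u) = 0.68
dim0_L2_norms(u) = [0.23, 0.13, 0.28, 0.21, 0.21, 0.33, 0.22, 0.26]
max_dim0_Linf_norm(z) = 0.24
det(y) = -0.00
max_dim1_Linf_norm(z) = 0.24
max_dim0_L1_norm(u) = 0.75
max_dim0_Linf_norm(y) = 0.68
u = z @ y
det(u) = -0.00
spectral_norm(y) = 0.97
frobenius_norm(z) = 1.09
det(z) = 0.00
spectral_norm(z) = 0.57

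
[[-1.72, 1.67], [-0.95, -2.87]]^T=[[-1.72, -0.95], [1.67, -2.87]]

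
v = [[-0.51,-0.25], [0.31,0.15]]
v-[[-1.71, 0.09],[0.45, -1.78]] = [[1.2,-0.34], [-0.14,1.93]]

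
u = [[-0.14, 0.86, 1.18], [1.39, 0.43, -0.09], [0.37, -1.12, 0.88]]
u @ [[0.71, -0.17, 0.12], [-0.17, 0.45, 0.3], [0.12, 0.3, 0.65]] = [[-0.1, 0.76, 1.01], [0.90, -0.07, 0.24], [0.56, -0.3, 0.28]]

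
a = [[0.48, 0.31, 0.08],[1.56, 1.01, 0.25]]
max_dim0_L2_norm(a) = 1.63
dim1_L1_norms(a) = [0.87, 2.82]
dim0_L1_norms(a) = [2.04, 1.32, 0.33]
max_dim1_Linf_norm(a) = 1.56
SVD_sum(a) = [[0.48,0.31,0.08], [1.56,1.01,0.25]] + [[0.0, -0.0, 0.00], [-0.0, 0.0, -0.00]]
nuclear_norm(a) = 1.96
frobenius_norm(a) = 1.96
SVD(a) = [[-0.29,  -0.96],[-0.96,  0.29]] @ diag([1.96190999049828, 0.0030313665302092877]) @ [[-0.83, -0.54, -0.13], [-0.00, 0.24, -0.97]]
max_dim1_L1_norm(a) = 2.82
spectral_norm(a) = 1.96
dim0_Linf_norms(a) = [1.56, 1.01, 0.25]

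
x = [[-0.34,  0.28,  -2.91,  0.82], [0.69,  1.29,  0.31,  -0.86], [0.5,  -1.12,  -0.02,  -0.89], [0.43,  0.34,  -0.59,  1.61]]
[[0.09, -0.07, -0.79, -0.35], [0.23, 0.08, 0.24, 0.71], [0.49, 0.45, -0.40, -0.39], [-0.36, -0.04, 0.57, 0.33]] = x @ [[0.20, 0.33, 0.29, 0.31],[-0.10, -0.17, 0.19, 0.41],[-0.15, -0.06, 0.36, 0.15],[-0.31, -0.1, 0.37, 0.09]]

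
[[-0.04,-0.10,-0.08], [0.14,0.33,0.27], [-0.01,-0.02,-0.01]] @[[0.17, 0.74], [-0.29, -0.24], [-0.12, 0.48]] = [[0.03, -0.04], [-0.1, 0.15], [0.01, -0.01]]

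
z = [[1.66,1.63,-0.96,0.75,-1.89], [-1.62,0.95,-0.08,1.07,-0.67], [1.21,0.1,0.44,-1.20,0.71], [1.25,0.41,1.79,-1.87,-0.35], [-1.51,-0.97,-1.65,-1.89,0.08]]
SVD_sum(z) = [[1.66,0.82,0.80,0.06,-0.51], [-0.60,-0.30,-0.29,-0.02,0.18], [0.77,0.38,0.37,0.03,-0.24], [1.50,0.74,0.72,0.06,-0.46], [-1.83,-0.91,-0.89,-0.07,0.56]] + [[-0.31, 0.66, -0.60, 1.48, -0.72], [-0.28, 0.60, -0.54, 1.34, -0.65], [0.25, -0.53, 0.48, -1.18, 0.57], [0.32, -0.68, 0.62, -1.53, 0.74], [0.18, -0.37, 0.34, -0.84, 0.40]] + [[0.28, 0.17, -1.14, -0.81, -0.69],[-0.07, -0.04, 0.27, 0.20, 0.17],[0.04, 0.02, -0.15, -0.11, -0.09],[0.02, 0.01, -0.07, -0.05, -0.04],[0.31, 0.18, -1.24, -0.88, -0.75]] + [[0.03, -0.02, -0.03, 0.02, 0.03], [-0.65, 0.49, 0.53, -0.41, -0.55], [0.19, -0.14, -0.15, 0.12, 0.16], [-0.6, 0.45, 0.48, -0.37, -0.50], [-0.17, 0.12, 0.13, -0.1, -0.14]] + [[-0.0, 0.0, -0.00, -0.0, 0.00], [-0.02, 0.2, -0.06, -0.03, 0.17], [-0.03, 0.36, -0.10, -0.06, 0.31], [0.01, -0.11, 0.03, 0.02, -0.09], [-0.0, 0.0, -0.00, -0.00, 0.0]]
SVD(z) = [[-0.54, -0.51, 0.66, -0.03, -0.0],[0.2, -0.46, -0.16, 0.71, -0.47],[-0.25, 0.41, 0.09, -0.21, -0.85],[-0.49, 0.53, 0.04, 0.65, 0.25],[0.6, 0.29, 0.72, 0.18, -0.01]] @ diag([3.82470760632909, 3.711759148065933, 2.3963379460837295, 1.6721101989998737, 0.582895945600147]) @ [[-0.8,-0.39,-0.39,-0.03,0.25], [0.17,-0.35,0.32,-0.78,0.38], [0.18,0.11,-0.71,-0.51,-0.43], [-0.55,0.41,0.45,-0.34,-0.46], [0.07,-0.74,0.2,0.12,-0.63]]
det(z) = -33.16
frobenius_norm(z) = 6.11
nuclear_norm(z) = 12.19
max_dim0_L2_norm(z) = 3.27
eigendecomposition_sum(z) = [[-0.02+0.41j, (0.04-0.04j), (-0.85+0.18j), (0.09-0.55j), (-0.12+0.33j)], [-0.48+0.12j, 0.06+0.03j, -0.51-0.92j, (0.67-0.09j), -0.43-0.02j], [0.52+0.04j, -0.05-0.05j, 0.20+1.10j, (-0.7-0.14j), (0.42+0.16j)], [(0.32-0.14j), (-0.05-0.01j), 0.48+0.58j, (-0.46+0.14j), 0.30-0.04j], [-0.13+0.50j, (0.06-0.04j), (-1.11+0.02j), (0.26-0.66j), -0.23+0.39j]] + [[(-0.02-0.41j),(0.04+0.04j),-0.85-0.18j,(0.09+0.55j),-0.12-0.33j], [-0.48-0.12j,(0.06-0.03j),-0.51+0.92j,(0.67+0.09j),-0.43+0.02j], [(0.52-0.04j),-0.05+0.05j,0.20-1.10j,-0.70+0.14j,0.42-0.16j], [0.32+0.14j,(-0.05+0.01j),0.48-0.58j,(-0.46-0.14j),(0.3+0.04j)], [-0.13-0.50j,0.06+0.04j,-1.11-0.02j,0.26+0.66j,(-0.23-0.39j)]] + [[(1.93-0j), (4.04+0j), (2.21+0j), (1.69+0j), -2.23-0.00j],[(-0.93+0j), (-1.96-0j), (-1.07-0j), -0.82-0.00j, 1.08+0.00j],[(0.19-0j), (0.4+0j), (0.22+0j), 0.17+0.00j, (-0.22-0j)],[0.66-0.00j, 1.39+0.00j, (0.76+0j), (0.58+0j), -0.77-0.00j],[-1.48+0.00j, (-3.11-0j), -1.70-0.00j, (-1.3-0j), (1.72+0j)]] + [[-0.24+0.00j,-2.49+0.00j,-1.72+0.00j,(-0.64-0j),0.75+0.00j], [0.27-0.00j,2.79-0.00j,(1.93-0j),0.71+0.00j,-0.84-0.00j], [-0.02+0.00j,(-0.2+0j),(-0.14+0j),-0.05-0.00j,(0.06+0j)], [-0.08+0.00j,-0.88+0.00j,-0.61+0.00j,-0.23-0.00j,(0.27+0j)], [0.20-0.00j,2.04-0.00j,(1.41-0j),0.52+0.00j,(-0.61-0j)]] + [[(0.01-0j), -0.00-0.00j, 0.26-0.00j, -0.49+0.00j, -0.17-0.00j], [0.00-0.00j, -0.00-0.00j, (0.09-0j), -0.17+0.00j, (-0.06-0j)], [-0.00+0.00j, 0j, (-0.04+0j), 0.09-0.00j, 0.03+0.00j], [0.03-0.00j, (-0.01-0j), 0.69-0.00j, -1.30+0.00j, -0.45-0.00j], [(0.04-0j), -0.01-0.00j, (0.86-0j), -1.63+0.00j, (-0.56-0j)]]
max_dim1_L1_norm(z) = 6.89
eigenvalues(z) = [(-0.45+2.06j), (-0.45-2.06j), (2.49+0j), (1.57+0j), (-1.9+0j)]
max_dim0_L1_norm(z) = 7.25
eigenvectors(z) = [[(-0.01-0.39j), (-0.01+0.39j), (-0.72+0j), (0.57+0j), -0.23+0.00j], [0.45-0.15j, (0.45+0.15j), (0.35+0j), (-0.64+0j), -0.08+0.00j], [-0.50+0.00j, -0.50-0.00j, -0.07+0.00j, (0.05+0j), 0.04+0.00j], [(-0.3+0.16j), (-0.3-0.16j), -0.25+0.00j, (0.2+0j), -0.61+0.00j], [(0.08-0.49j), 0.08+0.49j, (0.55+0j), -0.47+0.00j, -0.76+0.00j]]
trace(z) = 1.26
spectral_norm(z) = 3.82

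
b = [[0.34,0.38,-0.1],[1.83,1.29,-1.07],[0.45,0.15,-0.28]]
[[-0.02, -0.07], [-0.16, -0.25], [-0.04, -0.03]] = b @ [[-0.07,-0.04], [0.02,-0.17], [0.05,-0.04]]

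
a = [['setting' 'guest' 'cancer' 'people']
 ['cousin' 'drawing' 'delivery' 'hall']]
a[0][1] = 'guest'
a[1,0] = 'cousin'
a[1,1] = 'drawing'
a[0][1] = 'guest'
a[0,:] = ['setting', 'guest', 'cancer', 'people']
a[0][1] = 'guest'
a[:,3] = ['people', 'hall']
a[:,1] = ['guest', 'drawing']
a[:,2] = ['cancer', 'delivery']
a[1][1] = 'drawing'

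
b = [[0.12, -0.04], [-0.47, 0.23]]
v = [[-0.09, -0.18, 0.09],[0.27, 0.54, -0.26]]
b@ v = [[-0.02, -0.04, 0.02], [0.1, 0.21, -0.10]]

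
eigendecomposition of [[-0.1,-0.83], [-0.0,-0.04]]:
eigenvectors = [[1.0, -1.0],  [0.0, 0.07]]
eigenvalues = [-0.1, -0.04]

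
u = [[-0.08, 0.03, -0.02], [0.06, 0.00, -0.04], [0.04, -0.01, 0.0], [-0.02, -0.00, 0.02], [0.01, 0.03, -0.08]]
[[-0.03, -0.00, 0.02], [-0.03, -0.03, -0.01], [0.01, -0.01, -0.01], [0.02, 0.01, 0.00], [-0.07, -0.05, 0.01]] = u @ [[0.17, -0.29, -0.47], [0.13, -0.58, -0.75], [0.95, 0.39, -0.47]]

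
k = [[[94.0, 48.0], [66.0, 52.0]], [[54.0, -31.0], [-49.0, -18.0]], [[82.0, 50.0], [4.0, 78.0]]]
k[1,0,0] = 54.0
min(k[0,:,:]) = 48.0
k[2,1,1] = 78.0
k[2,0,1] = 50.0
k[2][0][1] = 50.0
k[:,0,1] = [48.0, -31.0, 50.0]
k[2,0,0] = 82.0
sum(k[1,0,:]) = 23.0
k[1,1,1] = -18.0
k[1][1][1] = -18.0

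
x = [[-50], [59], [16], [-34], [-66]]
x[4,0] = -66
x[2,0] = 16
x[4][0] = -66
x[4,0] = -66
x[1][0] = 59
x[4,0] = -66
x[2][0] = 16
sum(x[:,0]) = -75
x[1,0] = 59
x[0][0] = -50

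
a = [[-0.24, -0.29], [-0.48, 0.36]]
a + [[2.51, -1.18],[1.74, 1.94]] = [[2.27, -1.47], [1.26, 2.3]]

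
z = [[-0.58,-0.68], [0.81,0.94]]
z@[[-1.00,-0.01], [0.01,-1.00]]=[[0.57, 0.69], [-0.8, -0.95]]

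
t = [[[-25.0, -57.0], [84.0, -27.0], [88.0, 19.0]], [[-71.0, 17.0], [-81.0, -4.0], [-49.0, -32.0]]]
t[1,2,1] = -32.0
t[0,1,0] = 84.0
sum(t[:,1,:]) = -28.0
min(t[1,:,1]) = -32.0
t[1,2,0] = -49.0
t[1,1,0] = -81.0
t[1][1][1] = -4.0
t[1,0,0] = -71.0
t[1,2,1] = -32.0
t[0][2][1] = 19.0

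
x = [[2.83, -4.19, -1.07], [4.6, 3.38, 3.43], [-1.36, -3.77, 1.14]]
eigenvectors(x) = [[0.03-0.51j, 0.03+0.51j, -0.58+0.00j], [(-0.71+0j), -0.71-0.00j, (-0.18+0j)], [(0.21-0.44j), 0.21+0.44j, 0.80+0.00j]]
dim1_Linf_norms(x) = [4.19, 4.6, 3.77]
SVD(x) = [[0.32, 0.86, -0.4],[-0.84, 0.45, 0.30],[0.44, 0.24, 0.87]] @ diag([7.3529069150111495, 5.214079053211656, 2.6775809093360086]) @ [[-0.48, -0.79, -0.37], [0.80, -0.57, 0.17], [-0.35, -0.21, 0.91]]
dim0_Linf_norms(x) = [4.6, 4.19, 3.43]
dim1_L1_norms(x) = [8.09, 11.41, 6.27]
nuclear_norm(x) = 15.24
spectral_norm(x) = 7.35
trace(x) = 7.35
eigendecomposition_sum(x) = [[0.81+1.56j, (-1.91+1.15j), (0.15+1.39j)], [(2.11-1.25j), 1.75+2.58j, 1.93-0.32j], [0.15+1.69j, (-2.14+0.32j), -0.38+1.30j]] + [[0.81-1.56j, (-1.91-1.15j), (0.15-1.39j)], [(2.11+1.25j), (1.75-2.58j), 1.93+0.32j], [(0.15-1.69j), -2.14-0.32j, (-0.38-1.3j)]] + [[1.21-0.00j, -0.37+0.00j, -1.38+0.00j], [(0.38-0j), (-0.11+0j), (-0.43+0j)], [(-1.66+0j), 0.50-0.00j, (1.9-0j)]]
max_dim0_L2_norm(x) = 6.57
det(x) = 102.65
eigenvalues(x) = [(2.18+5.44j), (2.18-5.44j), (2.99+0j)]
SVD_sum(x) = [[-1.14,-1.87,-0.87], [2.99,4.90,2.29], [-1.56,-2.56,-1.19]] + [[3.59,  -2.55,  0.78], [1.90,  -1.35,  0.41], [1.01,  -0.72,  0.22]] + [[0.38, 0.23, -0.98], [-0.28, -0.17, 0.73], [-0.81, -0.49, 2.11]]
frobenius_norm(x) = 9.40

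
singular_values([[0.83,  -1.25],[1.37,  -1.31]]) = [2.4, 0.26]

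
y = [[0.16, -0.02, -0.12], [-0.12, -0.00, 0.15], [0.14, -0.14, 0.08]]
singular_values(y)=[0.29, 0.2, 0.01]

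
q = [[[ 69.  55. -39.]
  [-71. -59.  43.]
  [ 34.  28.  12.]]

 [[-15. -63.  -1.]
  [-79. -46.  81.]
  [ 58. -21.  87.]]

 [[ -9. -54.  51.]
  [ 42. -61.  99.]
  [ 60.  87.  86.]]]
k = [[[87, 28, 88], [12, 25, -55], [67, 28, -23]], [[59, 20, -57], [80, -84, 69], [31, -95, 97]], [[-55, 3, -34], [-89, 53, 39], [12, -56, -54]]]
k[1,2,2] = 97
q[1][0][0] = -15.0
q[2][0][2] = 51.0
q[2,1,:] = [42.0, -61.0, 99.0]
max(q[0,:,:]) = 69.0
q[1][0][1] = -63.0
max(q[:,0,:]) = 69.0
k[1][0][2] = -57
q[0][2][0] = 34.0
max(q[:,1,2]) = 99.0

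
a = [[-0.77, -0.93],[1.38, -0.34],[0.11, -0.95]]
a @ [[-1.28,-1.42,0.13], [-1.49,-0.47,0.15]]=[[2.37, 1.53, -0.24], [-1.26, -1.8, 0.13], [1.27, 0.29, -0.13]]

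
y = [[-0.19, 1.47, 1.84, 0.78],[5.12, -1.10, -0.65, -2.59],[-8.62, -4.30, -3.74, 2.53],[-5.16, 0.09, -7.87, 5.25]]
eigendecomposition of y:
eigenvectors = [[-0.03+0.17j, -0.03-0.17j, 0.29+0.00j, -0.45+0.00j], [(0.32-0.3j), (0.32+0.3j), -0.32+0.00j, 0.86+0.00j], [-0.37+0.28j, -0.37-0.28j, (0.19+0j), 0.22+0.00j], [-0.75+0.00j, (-0.75-0j), (0.88+0j), (-0.08+0j)]]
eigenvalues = [(1.08+4.24j), (1.08-4.24j), (1.79+0j), (-3.72+0j)]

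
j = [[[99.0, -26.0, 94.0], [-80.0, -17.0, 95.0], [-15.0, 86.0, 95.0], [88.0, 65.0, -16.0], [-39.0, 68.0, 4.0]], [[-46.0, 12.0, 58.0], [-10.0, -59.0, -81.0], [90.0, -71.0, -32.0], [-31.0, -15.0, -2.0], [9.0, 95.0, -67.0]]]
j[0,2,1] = 86.0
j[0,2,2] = 95.0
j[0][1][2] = 95.0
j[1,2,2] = -32.0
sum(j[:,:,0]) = 65.0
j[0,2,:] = [-15.0, 86.0, 95.0]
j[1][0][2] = 58.0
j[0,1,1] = -17.0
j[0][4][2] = 4.0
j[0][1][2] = 95.0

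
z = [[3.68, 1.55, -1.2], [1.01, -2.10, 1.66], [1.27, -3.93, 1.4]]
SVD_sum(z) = [[-0.12, 1.48, -0.74], [0.19, -2.4, 1.19], [0.30, -3.77, 1.88]] + [[3.80, 0.08, -0.45], [0.76, 0.02, -0.09], [1.01, 0.02, -0.12]] + [[-0.00, -0.01, -0.02],[0.06, 0.28, 0.56],[-0.04, -0.18, -0.36]]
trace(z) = 2.98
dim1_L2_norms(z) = [4.17, 2.86, 4.36]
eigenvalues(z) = [(3.81+0j), (-0.42+1.99j), (-0.42-1.99j)]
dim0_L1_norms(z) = [5.96, 7.58, 4.26]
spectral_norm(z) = 5.27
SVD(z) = [[0.31, 0.95, 0.02],[-0.51, 0.19, -0.84],[-0.80, 0.25, 0.54]] @ diag([5.270181514892133, 4.032230087578112, 0.7447867620460543]) @ [[-0.07, 0.89, -0.44], [0.99, 0.02, -0.12], [-0.1, -0.45, -0.89]]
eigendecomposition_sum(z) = [[3.63-0.00j, 1.47+0.00j, (-0.79+0j)], [(0.79-0j), (0.32+0j), -0.17+0.00j], [(0.62-0j), (0.25+0j), (-0.13+0j)]] + [[(0.03+0.06j), (0.04-0.39j), (-0.21+0.17j)], [0.11-0.19j, (-1.21+0.7j), 0.92+0.24j], [(0.33-0.1j), (-2.09-0.51j), (0.77+1.24j)]] + [[0.03-0.06j, 0.04+0.39j, -0.21-0.17j], [(0.11+0.19j), (-1.21-0.7j), (0.92-0.24j)], [(0.33+0.1j), (-2.09+0.51j), (0.77-1.24j)]]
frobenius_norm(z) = 6.68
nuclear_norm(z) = 10.05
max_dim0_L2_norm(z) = 4.72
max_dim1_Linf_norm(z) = 3.93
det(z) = 15.83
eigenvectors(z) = [[(0.96+0j), -0.02-0.15j, (-0.02+0.15j)],[0.21+0.00j, (-0.39+0.37j), (-0.39-0.37j)],[(0.16+0j), (-0.83+0j), -0.83-0.00j]]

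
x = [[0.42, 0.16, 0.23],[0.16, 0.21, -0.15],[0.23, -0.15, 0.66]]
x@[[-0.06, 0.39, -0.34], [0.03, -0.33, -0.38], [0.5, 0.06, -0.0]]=[[0.09, 0.12, -0.20], [-0.08, -0.02, -0.13], [0.31, 0.18, -0.02]]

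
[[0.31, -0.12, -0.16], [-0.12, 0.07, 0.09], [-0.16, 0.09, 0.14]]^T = [[0.31,-0.12,-0.16], [-0.12,0.07,0.09], [-0.16,0.09,0.14]]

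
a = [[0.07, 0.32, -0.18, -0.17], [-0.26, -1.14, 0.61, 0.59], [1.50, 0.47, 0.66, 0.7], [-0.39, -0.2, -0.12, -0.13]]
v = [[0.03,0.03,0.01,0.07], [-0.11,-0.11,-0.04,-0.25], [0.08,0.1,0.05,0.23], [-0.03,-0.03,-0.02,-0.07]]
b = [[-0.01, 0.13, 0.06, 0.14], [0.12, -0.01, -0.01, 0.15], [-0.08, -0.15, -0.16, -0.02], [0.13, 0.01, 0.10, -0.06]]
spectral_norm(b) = 0.31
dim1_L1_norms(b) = [0.34, 0.29, 0.41, 0.3]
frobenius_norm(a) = 2.42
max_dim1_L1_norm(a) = 3.33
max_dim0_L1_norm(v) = 0.62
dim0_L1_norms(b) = [0.34, 0.3, 0.33, 0.37]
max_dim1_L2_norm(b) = 0.23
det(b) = 0.00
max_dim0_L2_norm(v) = 0.35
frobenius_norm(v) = 0.42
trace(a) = -0.54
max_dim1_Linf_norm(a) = 1.5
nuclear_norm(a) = 3.41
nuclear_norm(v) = 0.44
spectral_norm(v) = 0.42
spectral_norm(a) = 1.90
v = a @ b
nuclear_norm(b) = 0.68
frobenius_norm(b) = 0.40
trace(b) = -0.24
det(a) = -0.00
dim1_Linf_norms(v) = [0.07, 0.25, 0.23, 0.07]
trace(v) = -0.10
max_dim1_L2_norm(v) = 0.3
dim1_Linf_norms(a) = [0.32, 1.14, 1.5, 0.39]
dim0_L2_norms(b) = [0.19, 0.2, 0.2, 0.21]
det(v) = -0.00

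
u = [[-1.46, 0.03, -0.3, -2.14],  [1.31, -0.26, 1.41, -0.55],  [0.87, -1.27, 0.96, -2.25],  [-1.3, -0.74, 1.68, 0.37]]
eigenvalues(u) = [(-2.37+0j), (1.14+0j), (0.42+2.15j), (0.42-2.15j)]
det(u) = -12.94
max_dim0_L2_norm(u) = 3.18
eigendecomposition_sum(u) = [[-1.87+0.00j, (-0.1+0j), 0.44-0.00j, -1.12+0.00j], [0.79-0.00j, (0.04-0j), (-0.19+0j), (0.47-0j)], [0.24-0.00j, (0.01-0j), (-0.06+0j), 0.14-0.00j], [(-0.82+0j), (-0.04+0j), (0.19-0j), -0.49+0.00j]] + [[0.21+0.00j,  0.30+0.00j,  (-0.19-0j),  (-0.24-0j)],[(0.6+0j),  (0.88+0j),  (-0.55-0j),  (-0.69-0j)],[(0.3+0j),  0.43+0.00j,  (-0.27-0j),  (-0.34-0j)],[-0.28-0.00j,  -0.41-0.00j,  (0.26+0j),  (0.32+0j)]] + [[0.10+0.01j, -0.08-0.33j, -0.27+0.45j, -0.39-0.22j], [-0.04-0.21j, (-0.59+0.39j), (1.07+0.24j), (-0.17+0.93j)], [(0.17-0.21j), -0.86-0.25j, 0.64+1.23j, -1.03+0.60j], [-0.10-0.09j, -0.14+0.41j, 0.61-0.28j, (0.27+0.51j)]] + [[0.10-0.01j, -0.08+0.33j, -0.27-0.45j, -0.39+0.22j], [(-0.04+0.21j), -0.59-0.39j, 1.07-0.24j, (-0.17-0.93j)], [(0.17+0.21j), (-0.86+0.25j), (0.64-1.23j), -1.03-0.60j], [(-0.1+0.09j), -0.14-0.41j, 0.61+0.28j, 0.27-0.51j]]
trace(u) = -0.39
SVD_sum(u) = [[0.16, -0.53, 0.61, -1.27], [0.13, -0.44, 0.51, -1.05], [0.29, -0.99, 1.13, -2.36], [0.05, -0.17, 0.20, -0.41]] + [[-1.65, 0.32, -0.98, -0.81], [1.18, -0.23, 0.70, 0.58], [0.36, -0.07, 0.21, 0.18], [0.02, -0.0, 0.01, 0.01]] + [[0.03, 0.01, -0.03, -0.02], [-0.01, -0.0, 0.01, 0.00], [0.23, 0.09, -0.25, -0.13], [-1.37, -0.52, 1.49, 0.77]] + [[0.0, 0.23, 0.11, -0.05], [0.01, 0.41, 0.19, -0.08], [-0.0, -0.30, -0.14, 0.06], [-0.00, -0.05, -0.02, 0.01]]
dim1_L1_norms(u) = [3.93, 3.53, 5.35, 4.09]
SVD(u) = [[0.44,-0.8,-0.02,-0.41], [0.36,0.57,0.01,-0.73], [0.81,0.17,-0.16,0.53], [0.14,0.01,0.99,0.08]] @ diag([3.4648713571494043, 2.6337815445432784, 2.256127562705351, 0.6284502166680208]) @ [[0.10,  -0.35,  0.4,  -0.84], [0.78,  -0.15,  0.47,  0.38], [-0.61,  -0.23,  0.67,  0.34], [-0.01,  -0.89,  -0.41,  0.17]]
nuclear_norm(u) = 8.98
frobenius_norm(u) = 4.94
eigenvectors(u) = [[0.85+0.00j, (0.27+0j), (-0.14-0.23j), (-0.14+0.23j)], [-0.36+0.00j, 0.80+0.00j, -0.36+0.43j, -0.36-0.43j], [-0.11+0.00j, 0.39+0.00j, -0.71+0.00j, (-0.71-0j)], [(0.37+0j), (-0.37+0j), (-0.02+0.34j), -0.02-0.34j]]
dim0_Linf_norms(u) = [1.46, 1.27, 1.68, 2.25]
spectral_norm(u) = 3.46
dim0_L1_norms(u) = [4.94, 2.3, 4.35, 5.31]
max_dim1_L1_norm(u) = 5.35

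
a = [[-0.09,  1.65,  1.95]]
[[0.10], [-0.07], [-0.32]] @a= [[-0.01, 0.16, 0.20], [0.01, -0.12, -0.14], [0.03, -0.53, -0.62]]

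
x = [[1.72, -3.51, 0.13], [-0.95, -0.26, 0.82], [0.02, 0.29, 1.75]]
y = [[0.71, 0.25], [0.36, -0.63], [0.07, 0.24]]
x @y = [[-0.03, 2.67], [-0.71, 0.12], [0.24, 0.24]]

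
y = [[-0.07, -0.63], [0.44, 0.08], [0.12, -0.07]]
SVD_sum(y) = [[-0.19,-0.59], [0.07,0.20], [-0.01,-0.03]] + [[0.12, -0.04],[0.37, -0.12],[0.13, -0.04]]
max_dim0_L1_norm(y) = 0.78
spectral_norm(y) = 0.66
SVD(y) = [[-0.95, -0.29], [0.32, -0.9], [-0.04, -0.31]] @ diag([0.656676853442916, 0.4357470713066365]) @ [[0.31, 0.95],[-0.95, 0.31]]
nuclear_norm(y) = 1.09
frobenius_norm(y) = 0.79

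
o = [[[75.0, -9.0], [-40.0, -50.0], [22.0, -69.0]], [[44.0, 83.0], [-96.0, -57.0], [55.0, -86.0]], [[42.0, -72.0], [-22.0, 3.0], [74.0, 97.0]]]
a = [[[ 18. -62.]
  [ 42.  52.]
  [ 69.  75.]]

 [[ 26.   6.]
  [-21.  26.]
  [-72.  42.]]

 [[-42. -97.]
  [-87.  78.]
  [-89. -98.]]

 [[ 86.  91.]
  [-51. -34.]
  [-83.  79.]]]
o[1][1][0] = -96.0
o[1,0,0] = 44.0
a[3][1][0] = -51.0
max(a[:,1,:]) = 78.0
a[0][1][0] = 42.0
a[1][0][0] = 26.0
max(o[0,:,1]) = -9.0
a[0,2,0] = 69.0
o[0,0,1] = -9.0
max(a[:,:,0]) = 86.0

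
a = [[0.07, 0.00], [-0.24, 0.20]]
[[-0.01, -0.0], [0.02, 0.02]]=a @ [[-0.09, -0.01], [-0.03, 0.08]]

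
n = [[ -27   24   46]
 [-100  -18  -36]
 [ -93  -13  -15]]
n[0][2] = 46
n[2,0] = -93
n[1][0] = -100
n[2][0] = -93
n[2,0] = -93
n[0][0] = -27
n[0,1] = 24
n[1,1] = -18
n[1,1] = -18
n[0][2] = 46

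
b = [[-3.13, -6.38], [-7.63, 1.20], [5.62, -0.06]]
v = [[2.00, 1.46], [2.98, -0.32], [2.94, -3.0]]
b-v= [[-5.13, -7.84], [-10.61, 1.52], [2.68, 2.94]]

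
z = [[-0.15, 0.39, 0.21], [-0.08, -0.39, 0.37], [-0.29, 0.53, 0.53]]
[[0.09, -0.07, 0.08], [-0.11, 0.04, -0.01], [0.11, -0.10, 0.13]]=z @ [[0.05, 0.08, -0.18],[0.25, -0.13, 0.10],[-0.01, -0.02, 0.05]]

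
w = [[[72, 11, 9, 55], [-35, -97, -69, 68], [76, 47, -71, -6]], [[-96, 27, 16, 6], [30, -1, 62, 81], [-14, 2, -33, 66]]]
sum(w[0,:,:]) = 60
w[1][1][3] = 81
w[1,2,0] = -14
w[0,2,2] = -71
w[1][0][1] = 27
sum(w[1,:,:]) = 146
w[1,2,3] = 66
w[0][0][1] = 11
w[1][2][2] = -33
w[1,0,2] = 16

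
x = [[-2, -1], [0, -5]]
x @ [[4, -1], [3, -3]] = [[-11, 5], [-15, 15]]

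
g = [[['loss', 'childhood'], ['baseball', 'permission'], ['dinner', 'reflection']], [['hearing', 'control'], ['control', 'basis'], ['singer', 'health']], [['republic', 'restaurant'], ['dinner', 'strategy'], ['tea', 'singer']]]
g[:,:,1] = [['childhood', 'permission', 'reflection'], ['control', 'basis', 'health'], ['restaurant', 'strategy', 'singer']]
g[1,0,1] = 'control'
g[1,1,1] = 'basis'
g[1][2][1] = 'health'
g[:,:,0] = [['loss', 'baseball', 'dinner'], ['hearing', 'control', 'singer'], ['republic', 'dinner', 'tea']]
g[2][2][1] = 'singer'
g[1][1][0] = 'control'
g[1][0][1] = 'control'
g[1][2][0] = 'singer'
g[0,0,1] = 'childhood'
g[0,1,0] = 'baseball'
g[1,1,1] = 'basis'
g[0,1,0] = 'baseball'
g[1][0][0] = 'hearing'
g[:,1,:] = [['baseball', 'permission'], ['control', 'basis'], ['dinner', 'strategy']]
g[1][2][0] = 'singer'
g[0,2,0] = 'dinner'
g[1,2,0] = 'singer'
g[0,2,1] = 'reflection'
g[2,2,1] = 'singer'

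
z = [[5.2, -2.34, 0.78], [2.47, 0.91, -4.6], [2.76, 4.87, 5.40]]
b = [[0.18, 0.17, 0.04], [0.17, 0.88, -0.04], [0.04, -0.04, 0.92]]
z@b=[[0.57, -1.21, 1.02], [0.42, 1.4, -4.17], [1.54, 4.54, 4.88]]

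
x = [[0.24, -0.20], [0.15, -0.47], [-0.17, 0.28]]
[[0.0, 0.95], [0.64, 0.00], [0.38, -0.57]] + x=[[0.24, 0.75], [0.79, -0.47], [0.21, -0.29]]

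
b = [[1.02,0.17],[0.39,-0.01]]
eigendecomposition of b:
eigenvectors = [[0.94, -0.15], [0.34, 0.99]]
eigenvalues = [1.08, -0.07]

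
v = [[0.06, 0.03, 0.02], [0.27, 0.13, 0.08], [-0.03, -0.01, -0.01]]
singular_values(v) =[0.32, 0.0, 0.0]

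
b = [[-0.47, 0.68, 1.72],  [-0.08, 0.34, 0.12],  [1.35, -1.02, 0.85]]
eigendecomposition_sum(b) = [[-1.03, 0.85, 0.75],[-0.09, 0.07, 0.06],[0.58, -0.48, -0.42]] + [[0.58, -0.4, 0.97],[0.03, -0.02, 0.05],[0.76, -0.52, 1.27]] + [[-0.02,0.22,0.00], [-0.02,0.29,0.01], [0.00,-0.02,-0.0]]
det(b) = -0.69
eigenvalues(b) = [-1.38, 1.83, 0.27]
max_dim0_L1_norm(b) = 2.69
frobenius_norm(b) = 2.71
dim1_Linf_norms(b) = [1.72, 0.34, 1.35]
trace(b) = 0.72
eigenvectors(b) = [[0.87, 0.6, 0.61],[0.07, 0.03, 0.79],[-0.49, 0.80, -0.05]]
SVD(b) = [[0.85,0.52,-0.13],[0.06,0.16,0.99],[0.53,-0.84,0.1]] @ diag([1.938845861315574, 1.889257636393752, 0.18730272124921885]) @ [[0.16, 0.03, 0.99], [-0.74, 0.67, 0.10], [0.66, 0.74, -0.13]]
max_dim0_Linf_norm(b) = 1.72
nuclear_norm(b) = 4.02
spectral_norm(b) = 1.94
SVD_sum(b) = [[0.27, 0.04, 1.62], [0.02, 0.0, 0.11], [0.17, 0.03, 1.02]] + [[-0.72, 0.65, 0.10], [-0.22, 0.20, 0.03], [1.17, -1.06, -0.16]] + [[-0.02, -0.02, 0.00], [0.12, 0.14, -0.02], [0.01, 0.01, -0.00]]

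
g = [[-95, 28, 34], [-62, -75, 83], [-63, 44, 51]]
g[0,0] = -95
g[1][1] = -75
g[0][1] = 28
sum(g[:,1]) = -3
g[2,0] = -63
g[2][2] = 51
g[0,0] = -95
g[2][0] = -63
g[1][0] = -62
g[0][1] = 28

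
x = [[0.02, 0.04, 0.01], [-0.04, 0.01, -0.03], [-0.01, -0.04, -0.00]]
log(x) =[[-0.83, 2.21, 2.97], [-2.01, -3.8, -1.46], [-3.77, -2.21, -7.57]]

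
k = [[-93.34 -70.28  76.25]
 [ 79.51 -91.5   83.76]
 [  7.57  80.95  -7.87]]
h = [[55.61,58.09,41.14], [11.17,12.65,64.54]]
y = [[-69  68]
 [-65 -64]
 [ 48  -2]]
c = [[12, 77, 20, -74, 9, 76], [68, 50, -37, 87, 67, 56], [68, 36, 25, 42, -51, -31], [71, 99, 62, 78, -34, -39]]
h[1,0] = 11.17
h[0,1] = 58.09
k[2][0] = 7.57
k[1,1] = -91.5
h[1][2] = 64.54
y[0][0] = -69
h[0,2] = 41.14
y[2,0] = 48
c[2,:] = [68, 36, 25, 42, -51, -31]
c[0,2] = 20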